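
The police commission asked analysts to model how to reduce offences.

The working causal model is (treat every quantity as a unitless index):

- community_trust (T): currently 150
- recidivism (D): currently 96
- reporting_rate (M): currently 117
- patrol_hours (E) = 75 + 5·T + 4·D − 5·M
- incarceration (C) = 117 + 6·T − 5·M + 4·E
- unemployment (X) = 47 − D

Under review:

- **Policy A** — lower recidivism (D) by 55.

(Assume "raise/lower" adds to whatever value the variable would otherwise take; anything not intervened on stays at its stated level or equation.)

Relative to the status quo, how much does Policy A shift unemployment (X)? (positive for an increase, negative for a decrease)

Baseline:
  D = 96
  X = 47 − 96 = -49
Policy A (D − 55):
  D = 96 − 55 = 41
  X = 47 − 41 = 6
Change in X: 6 − (-49) = 55

55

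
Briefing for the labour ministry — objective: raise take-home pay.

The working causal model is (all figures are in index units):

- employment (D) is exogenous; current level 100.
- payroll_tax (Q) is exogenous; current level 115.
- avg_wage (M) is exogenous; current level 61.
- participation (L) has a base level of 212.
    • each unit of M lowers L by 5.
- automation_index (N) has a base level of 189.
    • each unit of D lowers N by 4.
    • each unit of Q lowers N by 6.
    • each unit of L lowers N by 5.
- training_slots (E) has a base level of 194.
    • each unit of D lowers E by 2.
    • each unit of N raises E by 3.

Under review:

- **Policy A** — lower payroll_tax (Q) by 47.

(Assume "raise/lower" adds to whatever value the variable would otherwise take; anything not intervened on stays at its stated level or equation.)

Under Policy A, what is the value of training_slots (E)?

Policy A (Q − 47):
  D = 100
  Q = 115 − 47 = 68
  M = 61
  L = 212 − 5·61 = -93
  N = 189 − 4·100 − 6·68 − 5·(-93) = -154
  E = 194 − 2·100 + 3·(-154) = -468

-468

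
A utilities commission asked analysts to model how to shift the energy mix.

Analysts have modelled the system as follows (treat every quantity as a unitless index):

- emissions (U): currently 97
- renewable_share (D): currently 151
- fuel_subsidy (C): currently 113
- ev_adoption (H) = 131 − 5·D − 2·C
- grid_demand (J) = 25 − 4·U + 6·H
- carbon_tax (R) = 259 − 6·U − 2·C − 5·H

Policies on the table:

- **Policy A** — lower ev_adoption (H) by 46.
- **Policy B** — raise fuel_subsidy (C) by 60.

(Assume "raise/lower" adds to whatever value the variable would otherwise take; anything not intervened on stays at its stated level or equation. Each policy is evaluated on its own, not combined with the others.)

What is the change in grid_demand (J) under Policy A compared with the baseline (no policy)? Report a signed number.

Baseline:
  U = 97
  D = 151
  C = 113
  H = 131 − 5·151 − 2·113 = -850
  J = 25 − 4·97 + 6·(-850) = -5463
Policy A (H − 46):
  U = 97
  D = 151
  C = 113
  H = 131 − 5·151 − 2·113 (−46 from intervention) = -896
  J = 25 − 4·97 + 6·(-896) = -5739
Change in J: -5739 − (-5463) = -276

-276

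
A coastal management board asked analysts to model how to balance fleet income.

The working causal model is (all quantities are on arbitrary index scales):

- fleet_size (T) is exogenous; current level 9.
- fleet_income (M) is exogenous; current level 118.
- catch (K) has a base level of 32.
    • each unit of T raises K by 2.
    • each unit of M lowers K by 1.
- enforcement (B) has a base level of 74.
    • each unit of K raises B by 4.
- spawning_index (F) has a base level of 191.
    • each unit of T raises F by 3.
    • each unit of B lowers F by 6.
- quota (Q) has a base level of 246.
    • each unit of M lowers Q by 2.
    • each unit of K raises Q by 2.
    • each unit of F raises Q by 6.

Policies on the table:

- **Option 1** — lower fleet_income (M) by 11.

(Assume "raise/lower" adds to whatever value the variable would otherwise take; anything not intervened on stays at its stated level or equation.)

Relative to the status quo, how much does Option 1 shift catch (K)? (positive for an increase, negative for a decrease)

Baseline:
  T = 9
  M = 118
  K = 32 + 2·9 − 118 = -68
Option 1 (M − 11):
  T = 9
  M = 118 − 11 = 107
  K = 32 + 2·9 − 107 = -57
Change in K: -57 − (-68) = 11

11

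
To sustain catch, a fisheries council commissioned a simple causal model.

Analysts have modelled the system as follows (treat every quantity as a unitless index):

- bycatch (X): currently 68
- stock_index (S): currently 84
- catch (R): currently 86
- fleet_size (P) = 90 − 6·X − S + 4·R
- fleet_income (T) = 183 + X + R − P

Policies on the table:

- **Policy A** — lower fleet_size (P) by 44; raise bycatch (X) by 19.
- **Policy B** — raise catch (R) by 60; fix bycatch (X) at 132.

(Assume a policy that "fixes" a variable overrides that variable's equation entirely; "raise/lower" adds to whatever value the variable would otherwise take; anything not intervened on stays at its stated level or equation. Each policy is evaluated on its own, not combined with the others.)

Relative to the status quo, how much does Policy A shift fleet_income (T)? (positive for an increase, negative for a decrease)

177

Baseline:
  X = 68
  S = 84
  R = 86
  P = 90 − 6·68 − 84 + 4·86 = -58
  T = 183 + 68 + 86 − (-58) = 395
Policy A (P − 44, X + 19):
  X = 68 + 19 = 87
  S = 84
  R = 86
  P = 90 − 6·87 − 84 + 4·86 (−44 from intervention) = -216
  T = 183 + 87 + 86 − (-216) = 572
Change in T: 572 − 395 = 177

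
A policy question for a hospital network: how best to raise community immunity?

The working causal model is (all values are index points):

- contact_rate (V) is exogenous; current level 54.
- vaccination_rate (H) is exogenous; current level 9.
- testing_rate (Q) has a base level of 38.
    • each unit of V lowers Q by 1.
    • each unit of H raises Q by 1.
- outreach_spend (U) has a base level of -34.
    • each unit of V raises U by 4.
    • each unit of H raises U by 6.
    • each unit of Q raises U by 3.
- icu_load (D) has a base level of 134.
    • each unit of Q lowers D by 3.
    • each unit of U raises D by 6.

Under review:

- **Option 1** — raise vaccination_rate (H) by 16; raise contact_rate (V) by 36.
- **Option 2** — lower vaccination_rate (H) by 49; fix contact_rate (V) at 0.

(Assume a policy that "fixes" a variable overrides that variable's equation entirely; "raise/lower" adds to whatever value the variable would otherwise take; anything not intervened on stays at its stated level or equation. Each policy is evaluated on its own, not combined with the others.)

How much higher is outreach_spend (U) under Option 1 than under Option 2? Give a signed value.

Option 1 (H + 16, V + 36):
  V = 54 + 36 = 90
  H = 9 + 16 = 25
  Q = 38 − 90 + 25 = -27
  U = -34 + 4·90 + 6·25 + 3·(-27) = 395
Option 2 (H − 49, V := 0):
  V = 0
  H = 9 − 49 = -40
  Q = 38 − 0 + (-40) = -2
  U = -34 + 4·0 + 6·(-40) + 3·(-2) = -280
U: 395 − (-280) = 675

675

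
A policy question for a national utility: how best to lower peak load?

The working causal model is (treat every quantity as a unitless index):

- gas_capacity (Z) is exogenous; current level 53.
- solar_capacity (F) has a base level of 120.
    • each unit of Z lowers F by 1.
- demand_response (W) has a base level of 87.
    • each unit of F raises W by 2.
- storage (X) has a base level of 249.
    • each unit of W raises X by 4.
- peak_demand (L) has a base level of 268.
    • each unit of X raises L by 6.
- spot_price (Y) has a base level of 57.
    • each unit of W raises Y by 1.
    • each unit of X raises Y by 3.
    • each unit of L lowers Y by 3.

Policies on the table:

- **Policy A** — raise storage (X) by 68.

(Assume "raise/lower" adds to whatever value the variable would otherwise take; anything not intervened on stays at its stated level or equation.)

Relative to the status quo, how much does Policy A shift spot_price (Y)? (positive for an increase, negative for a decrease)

-1020

Baseline:
  Z = 53
  F = 120 − 53 = 67
  W = 87 + 2·67 = 221
  X = 249 + 4·221 = 1133
  L = 268 + 6·1133 = 7066
  Y = 57 + 221 + 3·1133 − 3·7066 = -17521
Policy A (X + 68):
  Z = 53
  F = 120 − 53 = 67
  W = 87 + 2·67 = 221
  X = 249 + 4·221 (+68 from intervention) = 1201
  L = 268 + 6·1201 = 7474
  Y = 57 + 221 + 3·1201 − 3·7474 = -18541
Change in Y: -18541 − (-17521) = -1020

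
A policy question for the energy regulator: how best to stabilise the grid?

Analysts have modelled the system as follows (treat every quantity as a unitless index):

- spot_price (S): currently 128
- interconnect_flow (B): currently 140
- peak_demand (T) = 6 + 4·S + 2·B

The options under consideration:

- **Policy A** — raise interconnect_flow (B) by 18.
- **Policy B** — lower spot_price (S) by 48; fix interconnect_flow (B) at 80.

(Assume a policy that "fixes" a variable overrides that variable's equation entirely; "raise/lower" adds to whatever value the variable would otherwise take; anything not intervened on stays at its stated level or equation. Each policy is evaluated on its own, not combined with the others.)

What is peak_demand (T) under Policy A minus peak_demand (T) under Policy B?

348

Policy A (B + 18):
  S = 128
  B = 140 + 18 = 158
  T = 6 + 4·128 + 2·158 = 834
Policy B (S − 48, B := 80):
  S = 128 − 48 = 80
  B = 80
  T = 6 + 4·80 + 2·80 = 486
T: 834 − 486 = 348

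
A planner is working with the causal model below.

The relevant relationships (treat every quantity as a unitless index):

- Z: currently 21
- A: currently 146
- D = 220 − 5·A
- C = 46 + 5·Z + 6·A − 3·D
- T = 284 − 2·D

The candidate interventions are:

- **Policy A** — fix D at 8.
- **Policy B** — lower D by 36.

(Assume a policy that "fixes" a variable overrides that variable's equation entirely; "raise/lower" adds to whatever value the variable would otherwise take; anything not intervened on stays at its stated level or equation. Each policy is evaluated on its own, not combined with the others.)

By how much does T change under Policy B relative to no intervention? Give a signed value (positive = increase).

Baseline:
  A = 146
  D = 220 − 5·146 = -510
  T = 284 − 2·(-510) = 1304
Policy B (D − 36):
  A = 146
  D = 220 − 5·146 (−36 from intervention) = -546
  T = 284 − 2·(-546) = 1376
Change in T: 1376 − 1304 = 72

72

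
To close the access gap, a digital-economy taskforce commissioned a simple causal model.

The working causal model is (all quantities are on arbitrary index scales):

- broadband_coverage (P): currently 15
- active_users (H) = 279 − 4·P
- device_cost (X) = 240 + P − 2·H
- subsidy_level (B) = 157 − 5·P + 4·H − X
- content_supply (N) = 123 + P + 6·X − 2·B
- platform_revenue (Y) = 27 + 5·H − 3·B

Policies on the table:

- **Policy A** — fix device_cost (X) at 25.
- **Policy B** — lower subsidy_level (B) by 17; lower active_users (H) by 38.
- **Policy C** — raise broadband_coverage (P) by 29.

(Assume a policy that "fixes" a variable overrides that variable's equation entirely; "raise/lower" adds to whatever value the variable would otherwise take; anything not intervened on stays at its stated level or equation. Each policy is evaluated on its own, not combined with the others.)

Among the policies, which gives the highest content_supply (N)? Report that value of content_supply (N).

93

Policy A (X := 25):
  P = 15
  H = 279 − 4·15 = 219
  X = 25
  B = 157 − 5·15 + 4·219 − 25 = 933
  N = 123 + 15 + 6·25 − 2·933 = -1578
Policy B (B − 17, H − 38):
  P = 15
  H = 279 − 4·15 (−38 from intervention) = 181
  X = 240 + 15 − 2·181 = -107
  B = 157 − 5·15 + 4·181 − (-107) (−17 from intervention) = 896
  N = 123 + 15 + 6·(-107) − 2·896 = -2296
Policy C (P + 29):
  P = 15 + 29 = 44
  H = 279 − 4·44 = 103
  X = 240 + 44 − 2·103 = 78
  B = 157 − 5·44 + 4·103 − 78 = 271
  N = 123 + 44 + 6·78 − 2·271 = 93
Comparing — Policy A: N=-1578, Policy B: N=-2296, Policy C: N=93. Highest is 93 (Policy C).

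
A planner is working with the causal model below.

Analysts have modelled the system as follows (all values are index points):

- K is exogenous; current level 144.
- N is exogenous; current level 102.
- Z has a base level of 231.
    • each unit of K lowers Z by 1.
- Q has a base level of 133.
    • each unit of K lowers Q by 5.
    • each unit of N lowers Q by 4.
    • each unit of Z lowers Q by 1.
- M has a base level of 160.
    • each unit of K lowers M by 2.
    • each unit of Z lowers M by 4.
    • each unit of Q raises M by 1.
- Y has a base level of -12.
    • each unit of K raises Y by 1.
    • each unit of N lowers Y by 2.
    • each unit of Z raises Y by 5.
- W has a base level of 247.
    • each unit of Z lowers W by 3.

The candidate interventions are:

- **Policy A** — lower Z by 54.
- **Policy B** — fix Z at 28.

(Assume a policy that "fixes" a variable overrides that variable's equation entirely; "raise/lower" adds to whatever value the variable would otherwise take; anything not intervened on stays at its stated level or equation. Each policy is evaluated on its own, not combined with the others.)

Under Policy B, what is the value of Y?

68

Policy B (Z := 28):
  K = 144
  N = 102
  Z = 28
  Y = -12 + 144 − 2·102 + 5·28 = 68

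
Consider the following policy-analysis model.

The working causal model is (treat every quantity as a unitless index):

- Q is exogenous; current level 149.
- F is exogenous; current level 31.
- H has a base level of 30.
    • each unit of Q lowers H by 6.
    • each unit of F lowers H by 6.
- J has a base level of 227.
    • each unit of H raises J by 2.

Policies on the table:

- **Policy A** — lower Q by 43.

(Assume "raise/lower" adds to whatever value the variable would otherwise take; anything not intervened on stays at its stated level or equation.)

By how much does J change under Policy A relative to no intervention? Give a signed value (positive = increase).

516

Baseline:
  Q = 149
  F = 31
  H = 30 − 6·149 − 6·31 = -1050
  J = 227 + 2·(-1050) = -1873
Policy A (Q − 43):
  Q = 149 − 43 = 106
  F = 31
  H = 30 − 6·106 − 6·31 = -792
  J = 227 + 2·(-792) = -1357
Change in J: -1357 − (-1873) = 516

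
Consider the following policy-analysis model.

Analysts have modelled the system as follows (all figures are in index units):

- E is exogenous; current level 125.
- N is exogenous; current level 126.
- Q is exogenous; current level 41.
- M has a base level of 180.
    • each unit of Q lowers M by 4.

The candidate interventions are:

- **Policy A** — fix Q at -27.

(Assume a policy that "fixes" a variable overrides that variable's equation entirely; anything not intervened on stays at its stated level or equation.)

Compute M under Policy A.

288

Policy A (Q := -27):
  Q = -27
  M = 180 − 4·(-27) = 288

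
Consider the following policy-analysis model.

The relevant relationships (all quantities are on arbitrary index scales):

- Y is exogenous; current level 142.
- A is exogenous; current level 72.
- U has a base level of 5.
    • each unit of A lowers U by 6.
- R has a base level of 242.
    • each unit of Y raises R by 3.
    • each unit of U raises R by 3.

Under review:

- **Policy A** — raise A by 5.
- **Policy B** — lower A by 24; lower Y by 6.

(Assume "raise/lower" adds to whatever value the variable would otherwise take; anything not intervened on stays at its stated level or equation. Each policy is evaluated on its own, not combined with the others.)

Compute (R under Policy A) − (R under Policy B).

-504

Policy A (A + 5):
  Y = 142
  A = 72 + 5 = 77
  U = 5 − 6·77 = -457
  R = 242 + 3·142 + 3·(-457) = -703
Policy B (A − 24, Y − 6):
  Y = 142 − 6 = 136
  A = 72 − 24 = 48
  U = 5 − 6·48 = -283
  R = 242 + 3·136 + 3·(-283) = -199
R: -703 − (-199) = -504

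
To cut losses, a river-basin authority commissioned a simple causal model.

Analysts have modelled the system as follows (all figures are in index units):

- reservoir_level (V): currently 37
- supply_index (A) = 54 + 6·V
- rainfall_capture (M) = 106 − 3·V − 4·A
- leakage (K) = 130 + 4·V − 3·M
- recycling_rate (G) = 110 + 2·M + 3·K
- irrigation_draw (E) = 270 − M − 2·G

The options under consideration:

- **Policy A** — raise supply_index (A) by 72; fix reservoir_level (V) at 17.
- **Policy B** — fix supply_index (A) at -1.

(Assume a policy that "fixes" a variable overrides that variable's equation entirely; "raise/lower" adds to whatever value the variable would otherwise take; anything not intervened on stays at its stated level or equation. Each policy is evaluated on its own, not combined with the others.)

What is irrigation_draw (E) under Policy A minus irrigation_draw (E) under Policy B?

-10648

Policy A (A + 72, V := 17):
  V = 17
  A = 54 + 6·17 (+72 from intervention) = 228
  M = 106 − 3·17 − 4·228 = -857
  K = 130 + 4·17 − 3·(-857) = 2769
  G = 110 + 2·(-857) + 3·2769 = 6703
  E = 270 − (-857) − 2·6703 = -12279
Policy B (A := -1):
  V = 37
  A = -1
  M = 106 − 3·37 − 4·(-1) = -1
  K = 130 + 4·37 − 3·(-1) = 281
  G = 110 + 2·(-1) + 3·281 = 951
  E = 270 − (-1) − 2·951 = -1631
E: -12279 − (-1631) = -10648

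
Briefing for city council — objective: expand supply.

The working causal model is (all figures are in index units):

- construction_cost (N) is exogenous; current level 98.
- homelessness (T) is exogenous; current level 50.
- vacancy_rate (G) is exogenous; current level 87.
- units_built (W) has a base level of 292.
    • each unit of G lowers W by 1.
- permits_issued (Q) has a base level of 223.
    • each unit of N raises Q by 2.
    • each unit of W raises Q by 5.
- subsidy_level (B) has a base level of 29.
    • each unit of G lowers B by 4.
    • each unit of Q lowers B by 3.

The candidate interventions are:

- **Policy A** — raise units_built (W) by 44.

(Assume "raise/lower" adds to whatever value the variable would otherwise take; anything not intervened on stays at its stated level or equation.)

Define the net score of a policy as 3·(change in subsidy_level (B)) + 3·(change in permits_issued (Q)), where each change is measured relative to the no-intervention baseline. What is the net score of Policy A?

Baseline:
  N = 98
  G = 87
  W = 292 − 87 = 205
  Q = 223 + 2·98 + 5·205 = 1444
  B = 29 − 4·87 − 3·1444 = -4651
Policy A (W + 44):
  N = 98
  G = 87
  W = 292 − 87 (+44 from intervention) = 249
  Q = 223 + 2·98 + 5·249 = 1664
  B = 29 − 4·87 − 3·1664 = -5311
ΔB = -5311 − (-4651) = -660; ΔQ = 1664 − 1444 = 220
Score = 3·(-660) + 3·220 = -1320

-1320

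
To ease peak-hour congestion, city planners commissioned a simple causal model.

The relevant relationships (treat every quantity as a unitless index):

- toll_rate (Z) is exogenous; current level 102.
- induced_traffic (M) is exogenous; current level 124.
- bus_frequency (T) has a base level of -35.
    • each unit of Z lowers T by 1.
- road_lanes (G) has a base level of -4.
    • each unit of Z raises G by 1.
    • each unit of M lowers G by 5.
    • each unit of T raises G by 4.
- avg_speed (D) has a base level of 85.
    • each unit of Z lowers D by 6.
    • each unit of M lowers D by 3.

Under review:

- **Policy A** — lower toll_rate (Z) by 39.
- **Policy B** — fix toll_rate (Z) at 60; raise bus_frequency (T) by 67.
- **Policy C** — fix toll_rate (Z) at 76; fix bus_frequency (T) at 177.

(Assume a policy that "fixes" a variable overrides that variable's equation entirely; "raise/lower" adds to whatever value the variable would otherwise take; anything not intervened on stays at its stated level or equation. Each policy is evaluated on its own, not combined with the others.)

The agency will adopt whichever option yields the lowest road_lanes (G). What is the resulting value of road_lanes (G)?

-953

Policy A (Z − 39):
  Z = 102 − 39 = 63
  M = 124
  T = -35 − 63 = -98
  G = -4 + 63 − 5·124 + 4·(-98) = -953
Policy B (Z := 60, T + 67):
  Z = 60
  M = 124
  T = -35 − 60 (+67 from intervention) = -28
  G = -4 + 60 − 5·124 + 4·(-28) = -676
Policy C (Z := 76, T := 177):
  Z = 76
  M = 124
  T = 177
  G = -4 + 76 − 5·124 + 4·177 = 160
Comparing — Policy A: G=-953, Policy B: G=-676, Policy C: G=160. Lowest is -953 (Policy A).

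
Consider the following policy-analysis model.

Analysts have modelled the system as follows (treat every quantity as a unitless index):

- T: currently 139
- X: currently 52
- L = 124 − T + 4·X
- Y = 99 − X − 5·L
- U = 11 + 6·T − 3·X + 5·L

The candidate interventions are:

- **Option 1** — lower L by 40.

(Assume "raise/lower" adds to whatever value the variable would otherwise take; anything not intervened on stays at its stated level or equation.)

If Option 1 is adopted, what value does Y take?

-718

Option 1 (L − 40):
  T = 139
  X = 52
  L = 124 − 139 + 4·52 (−40 from intervention) = 153
  Y = 99 − 52 − 5·153 = -718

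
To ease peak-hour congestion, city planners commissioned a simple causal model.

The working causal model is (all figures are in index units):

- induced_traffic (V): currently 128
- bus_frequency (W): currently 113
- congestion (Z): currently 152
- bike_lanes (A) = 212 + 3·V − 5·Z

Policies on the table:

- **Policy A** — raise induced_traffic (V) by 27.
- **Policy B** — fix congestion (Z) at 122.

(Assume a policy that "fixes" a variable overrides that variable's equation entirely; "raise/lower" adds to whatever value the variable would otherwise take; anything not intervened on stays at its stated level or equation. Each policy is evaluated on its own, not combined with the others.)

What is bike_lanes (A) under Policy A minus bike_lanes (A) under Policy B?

Policy A (V + 27):
  V = 128 + 27 = 155
  Z = 152
  A = 212 + 3·155 − 5·152 = -83
Policy B (Z := 122):
  V = 128
  Z = 122
  A = 212 + 3·128 − 5·122 = -14
A: -83 − (-14) = -69

-69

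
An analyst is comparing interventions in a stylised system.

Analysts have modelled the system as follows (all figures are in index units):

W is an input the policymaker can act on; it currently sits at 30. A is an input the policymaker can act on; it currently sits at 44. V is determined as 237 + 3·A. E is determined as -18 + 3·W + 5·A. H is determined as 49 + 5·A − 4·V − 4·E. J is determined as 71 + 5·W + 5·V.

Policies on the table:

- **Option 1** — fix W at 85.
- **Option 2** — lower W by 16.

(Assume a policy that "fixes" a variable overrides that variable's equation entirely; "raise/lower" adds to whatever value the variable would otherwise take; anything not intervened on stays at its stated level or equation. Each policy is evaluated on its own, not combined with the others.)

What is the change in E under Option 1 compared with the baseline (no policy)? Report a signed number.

165

Baseline:
  W = 30
  A = 44
  E = -18 + 3·30 + 5·44 = 292
Option 1 (W := 85):
  W = 85
  A = 44
  E = -18 + 3·85 + 5·44 = 457
Change in E: 457 − 292 = 165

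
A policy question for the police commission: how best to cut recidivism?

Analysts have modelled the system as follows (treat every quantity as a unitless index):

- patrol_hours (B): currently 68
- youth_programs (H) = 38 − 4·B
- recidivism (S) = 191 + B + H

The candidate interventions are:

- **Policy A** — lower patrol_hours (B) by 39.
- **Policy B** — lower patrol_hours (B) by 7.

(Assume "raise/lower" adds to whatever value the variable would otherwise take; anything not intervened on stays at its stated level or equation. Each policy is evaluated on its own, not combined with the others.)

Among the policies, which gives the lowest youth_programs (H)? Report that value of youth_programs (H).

-206

Policy A (B − 39):
  B = 68 − 39 = 29
  H = 38 − 4·29 = -78
Policy B (B − 7):
  B = 68 − 7 = 61
  H = 38 − 4·61 = -206
Comparing — Policy A: H=-78, Policy B: H=-206. Lowest is -206 (Policy B).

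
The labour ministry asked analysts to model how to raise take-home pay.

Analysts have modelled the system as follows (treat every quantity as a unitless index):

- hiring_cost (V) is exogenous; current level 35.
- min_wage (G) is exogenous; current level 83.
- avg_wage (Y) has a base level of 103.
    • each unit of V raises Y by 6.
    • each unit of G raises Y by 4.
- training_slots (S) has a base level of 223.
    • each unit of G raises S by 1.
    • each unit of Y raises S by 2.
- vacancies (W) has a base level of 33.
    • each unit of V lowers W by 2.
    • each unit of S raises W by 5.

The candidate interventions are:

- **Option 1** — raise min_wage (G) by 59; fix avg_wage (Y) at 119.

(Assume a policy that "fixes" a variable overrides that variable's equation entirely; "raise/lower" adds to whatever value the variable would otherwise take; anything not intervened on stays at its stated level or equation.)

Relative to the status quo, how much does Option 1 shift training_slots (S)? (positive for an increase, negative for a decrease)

-993

Baseline:
  V = 35
  G = 83
  Y = 103 + 6·35 + 4·83 = 645
  S = 223 + 83 + 2·645 = 1596
Option 1 (G + 59, Y := 119):
  V = 35
  G = 83 + 59 = 142
  Y = 119
  S = 223 + 142 + 2·119 = 603
Change in S: 603 − 1596 = -993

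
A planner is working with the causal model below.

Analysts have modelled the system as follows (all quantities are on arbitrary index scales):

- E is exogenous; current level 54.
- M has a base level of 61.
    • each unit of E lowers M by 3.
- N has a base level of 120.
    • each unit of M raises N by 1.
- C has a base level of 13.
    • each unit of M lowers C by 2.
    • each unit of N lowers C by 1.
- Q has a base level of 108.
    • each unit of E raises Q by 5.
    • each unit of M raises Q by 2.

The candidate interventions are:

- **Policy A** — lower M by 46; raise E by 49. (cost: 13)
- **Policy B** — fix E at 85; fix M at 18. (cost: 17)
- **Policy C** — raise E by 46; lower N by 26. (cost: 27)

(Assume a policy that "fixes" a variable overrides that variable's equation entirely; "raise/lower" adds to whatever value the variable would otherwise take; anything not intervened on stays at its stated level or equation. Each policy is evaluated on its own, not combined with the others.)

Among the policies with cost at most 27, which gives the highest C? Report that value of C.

775

Policy A (M − 46, E + 49):
  E = 54 + 49 = 103
  M = 61 − 3·103 (−46 from intervention) = -294
  N = 120 + (-294) = -174
  C = 13 − 2·(-294) − (-174) = 775
Policy B (E := 85, M := 18):
  E = 85
  M = 18
  N = 120 + 18 = 138
  C = 13 − 2·18 − 138 = -161
Policy C (E + 46, N − 26):
  E = 54 + 46 = 100
  M = 61 − 3·100 = -239
  N = 120 + (-239) (−26 from intervention) = -145
  C = 13 − 2·(-239) − (-145) = 636
Comparing — Policy A: C=775, Policy B: C=-161, Policy C: C=636. Highest is 775 (Policy A).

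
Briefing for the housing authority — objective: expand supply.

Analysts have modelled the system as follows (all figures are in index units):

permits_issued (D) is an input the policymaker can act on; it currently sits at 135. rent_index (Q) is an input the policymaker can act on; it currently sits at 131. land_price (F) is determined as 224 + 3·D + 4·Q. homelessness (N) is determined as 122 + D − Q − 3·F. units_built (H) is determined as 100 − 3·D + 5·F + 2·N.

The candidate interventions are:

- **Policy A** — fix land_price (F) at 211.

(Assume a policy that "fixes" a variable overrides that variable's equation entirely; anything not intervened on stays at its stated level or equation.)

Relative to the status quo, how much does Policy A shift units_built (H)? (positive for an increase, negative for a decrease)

Baseline:
  D = 135
  Q = 131
  F = 224 + 3·135 + 4·131 = 1153
  N = 122 + 135 − 131 − 3·1153 = -3333
  H = 100 − 3·135 + 5·1153 + 2·(-3333) = -1206
Policy A (F := 211):
  D = 135
  Q = 131
  F = 211
  N = 122 + 135 − 131 − 3·211 = -507
  H = 100 − 3·135 + 5·211 + 2·(-507) = -264
Change in H: -264 − (-1206) = 942

942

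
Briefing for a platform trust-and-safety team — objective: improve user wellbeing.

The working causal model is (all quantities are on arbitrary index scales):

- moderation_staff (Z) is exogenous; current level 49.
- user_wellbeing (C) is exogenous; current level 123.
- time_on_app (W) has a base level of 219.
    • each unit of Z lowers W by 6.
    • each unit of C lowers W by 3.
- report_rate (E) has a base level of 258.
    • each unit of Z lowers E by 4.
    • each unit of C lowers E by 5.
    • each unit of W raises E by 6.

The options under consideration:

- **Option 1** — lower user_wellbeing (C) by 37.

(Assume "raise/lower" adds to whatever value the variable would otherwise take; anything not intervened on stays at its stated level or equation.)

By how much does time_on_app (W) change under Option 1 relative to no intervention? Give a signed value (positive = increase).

Baseline:
  Z = 49
  C = 123
  W = 219 − 6·49 − 3·123 = -444
Option 1 (C − 37):
  Z = 49
  C = 123 − 37 = 86
  W = 219 − 6·49 − 3·86 = -333
Change in W: -333 − (-444) = 111

111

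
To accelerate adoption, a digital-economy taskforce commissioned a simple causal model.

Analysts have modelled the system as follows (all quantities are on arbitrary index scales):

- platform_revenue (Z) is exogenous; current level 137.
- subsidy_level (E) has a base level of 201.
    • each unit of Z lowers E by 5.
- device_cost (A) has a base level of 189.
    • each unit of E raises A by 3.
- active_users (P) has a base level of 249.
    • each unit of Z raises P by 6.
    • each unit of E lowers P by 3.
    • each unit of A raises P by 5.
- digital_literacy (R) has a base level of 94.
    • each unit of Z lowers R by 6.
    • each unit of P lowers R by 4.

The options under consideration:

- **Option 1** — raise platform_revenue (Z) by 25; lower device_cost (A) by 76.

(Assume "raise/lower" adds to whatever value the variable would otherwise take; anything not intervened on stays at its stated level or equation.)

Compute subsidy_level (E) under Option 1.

Option 1 (Z + 25, A − 76):
  Z = 137 + 25 = 162
  E = 201 − 5·162 = -609

-609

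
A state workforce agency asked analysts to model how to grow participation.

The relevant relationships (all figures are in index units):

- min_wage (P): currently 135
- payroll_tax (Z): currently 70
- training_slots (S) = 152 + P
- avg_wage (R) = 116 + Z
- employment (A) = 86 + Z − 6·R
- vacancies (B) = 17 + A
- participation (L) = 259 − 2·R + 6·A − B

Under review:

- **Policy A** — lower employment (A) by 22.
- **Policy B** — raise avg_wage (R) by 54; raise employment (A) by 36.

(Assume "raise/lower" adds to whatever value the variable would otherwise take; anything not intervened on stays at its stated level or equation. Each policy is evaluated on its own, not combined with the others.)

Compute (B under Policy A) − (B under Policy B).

Policy A (A − 22):
  Z = 70
  R = 116 + 70 = 186
  A = 86 + 70 − 6·186 (−22 from intervention) = -982
  B = 17 + (-982) = -965
Policy B (R + 54, A + 36):
  Z = 70
  R = 116 + 70 (+54 from intervention) = 240
  A = 86 + 70 − 6·240 (+36 from intervention) = -1248
  B = 17 + (-1248) = -1231
B: -965 − (-1231) = 266

266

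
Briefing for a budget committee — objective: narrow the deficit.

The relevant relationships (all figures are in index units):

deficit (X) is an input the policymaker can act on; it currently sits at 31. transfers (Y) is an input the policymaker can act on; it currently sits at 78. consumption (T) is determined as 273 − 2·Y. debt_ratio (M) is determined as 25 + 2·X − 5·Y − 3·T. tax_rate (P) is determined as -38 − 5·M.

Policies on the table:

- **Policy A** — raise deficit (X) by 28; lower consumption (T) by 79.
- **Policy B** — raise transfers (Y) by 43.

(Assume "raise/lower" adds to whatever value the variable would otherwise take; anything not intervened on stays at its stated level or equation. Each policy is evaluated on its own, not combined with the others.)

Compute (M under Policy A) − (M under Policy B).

250

Policy A (X + 28, T − 79):
  X = 31 + 28 = 59
  Y = 78
  T = 273 − 2·78 (−79 from intervention) = 38
  M = 25 + 2·59 − 5·78 − 3·38 = -361
Policy B (Y + 43):
  X = 31
  Y = 78 + 43 = 121
  T = 273 − 2·121 = 31
  M = 25 + 2·31 − 5·121 − 3·31 = -611
M: -361 − (-611) = 250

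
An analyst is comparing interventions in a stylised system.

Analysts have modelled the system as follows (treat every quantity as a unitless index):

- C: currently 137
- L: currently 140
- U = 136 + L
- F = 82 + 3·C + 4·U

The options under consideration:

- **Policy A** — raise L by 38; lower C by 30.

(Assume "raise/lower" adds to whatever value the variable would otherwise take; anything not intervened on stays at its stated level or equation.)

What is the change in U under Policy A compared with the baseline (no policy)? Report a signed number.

Baseline:
  L = 140
  U = 136 + 140 = 276
Policy A (L + 38, C − 30):
  L = 140 + 38 = 178
  U = 136 + 178 = 314
Change in U: 314 − 276 = 38

38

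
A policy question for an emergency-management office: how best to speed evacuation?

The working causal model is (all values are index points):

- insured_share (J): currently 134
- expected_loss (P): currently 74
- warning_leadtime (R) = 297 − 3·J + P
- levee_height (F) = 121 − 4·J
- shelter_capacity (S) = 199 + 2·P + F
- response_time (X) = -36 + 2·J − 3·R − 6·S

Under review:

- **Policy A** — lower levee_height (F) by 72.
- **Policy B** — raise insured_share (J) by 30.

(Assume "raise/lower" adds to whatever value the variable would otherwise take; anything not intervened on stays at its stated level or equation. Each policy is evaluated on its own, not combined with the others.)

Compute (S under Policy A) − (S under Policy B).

Policy A (F − 72):
  J = 134
  P = 74
  F = 121 − 4·134 (−72 from intervention) = -487
  S = 199 + 2·74 + (-487) = -140
Policy B (J + 30):
  J = 134 + 30 = 164
  P = 74
  F = 121 − 4·164 = -535
  S = 199 + 2·74 + (-535) = -188
S: -140 − (-188) = 48

48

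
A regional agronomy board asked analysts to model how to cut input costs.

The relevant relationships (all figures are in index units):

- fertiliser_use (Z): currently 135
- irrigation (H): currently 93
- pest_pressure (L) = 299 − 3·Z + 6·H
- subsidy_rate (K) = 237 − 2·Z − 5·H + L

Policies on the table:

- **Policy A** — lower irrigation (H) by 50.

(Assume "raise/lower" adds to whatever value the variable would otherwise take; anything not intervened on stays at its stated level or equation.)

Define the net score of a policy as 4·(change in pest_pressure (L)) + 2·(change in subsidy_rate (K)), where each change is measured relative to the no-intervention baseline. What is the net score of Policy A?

Baseline:
  Z = 135
  H = 93
  L = 299 − 3·135 + 6·93 = 452
  K = 237 − 2·135 − 5·93 + 452 = -46
Policy A (H − 50):
  Z = 135
  H = 93 − 50 = 43
  L = 299 − 3·135 + 6·43 = 152
  K = 237 − 2·135 − 5·43 + 152 = -96
ΔL = 152 − 452 = -300; ΔK = -96 − (-46) = -50
Score = 4·(-300) + 2·(-50) = -1300

-1300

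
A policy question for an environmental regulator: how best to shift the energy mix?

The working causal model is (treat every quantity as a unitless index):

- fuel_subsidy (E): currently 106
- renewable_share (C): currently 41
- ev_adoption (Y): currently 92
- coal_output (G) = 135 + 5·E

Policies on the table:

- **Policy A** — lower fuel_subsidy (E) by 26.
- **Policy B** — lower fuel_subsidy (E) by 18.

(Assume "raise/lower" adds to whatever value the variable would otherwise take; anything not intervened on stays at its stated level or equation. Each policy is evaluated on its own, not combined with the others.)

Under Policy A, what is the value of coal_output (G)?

535

Policy A (E − 26):
  E = 106 − 26 = 80
  G = 135 + 5·80 = 535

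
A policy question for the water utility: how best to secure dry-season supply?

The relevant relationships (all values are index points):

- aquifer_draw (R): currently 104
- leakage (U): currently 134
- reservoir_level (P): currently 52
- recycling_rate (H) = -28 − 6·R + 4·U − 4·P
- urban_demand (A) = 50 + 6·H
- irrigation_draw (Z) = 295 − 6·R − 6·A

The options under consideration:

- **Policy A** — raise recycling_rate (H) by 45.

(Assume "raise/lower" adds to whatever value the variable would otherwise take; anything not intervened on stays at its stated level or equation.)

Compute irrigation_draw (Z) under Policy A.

9415

Policy A (H + 45):
  R = 104
  U = 134
  P = 52
  H = -28 − 6·104 + 4·134 − 4·52 (+45 from intervention) = -279
  A = 50 + 6·(-279) = -1624
  Z = 295 − 6·104 − 6·(-1624) = 9415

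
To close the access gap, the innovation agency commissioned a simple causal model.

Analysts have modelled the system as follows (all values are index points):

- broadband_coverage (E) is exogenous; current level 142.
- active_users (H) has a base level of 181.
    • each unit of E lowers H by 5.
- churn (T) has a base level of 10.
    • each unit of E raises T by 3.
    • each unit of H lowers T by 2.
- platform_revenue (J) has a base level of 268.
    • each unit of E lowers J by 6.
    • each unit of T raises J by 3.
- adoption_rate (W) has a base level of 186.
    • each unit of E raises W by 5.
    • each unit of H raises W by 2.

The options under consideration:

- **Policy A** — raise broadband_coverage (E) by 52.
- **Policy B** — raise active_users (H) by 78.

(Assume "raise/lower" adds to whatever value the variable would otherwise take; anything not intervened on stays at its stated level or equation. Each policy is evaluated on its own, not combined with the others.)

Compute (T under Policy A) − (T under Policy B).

832

Policy A (E + 52):
  E = 142 + 52 = 194
  H = 181 − 5·194 = -789
  T = 10 + 3·194 − 2·(-789) = 2170
Policy B (H + 78):
  E = 142
  H = 181 − 5·142 (+78 from intervention) = -451
  T = 10 + 3·142 − 2·(-451) = 1338
T: 2170 − 1338 = 832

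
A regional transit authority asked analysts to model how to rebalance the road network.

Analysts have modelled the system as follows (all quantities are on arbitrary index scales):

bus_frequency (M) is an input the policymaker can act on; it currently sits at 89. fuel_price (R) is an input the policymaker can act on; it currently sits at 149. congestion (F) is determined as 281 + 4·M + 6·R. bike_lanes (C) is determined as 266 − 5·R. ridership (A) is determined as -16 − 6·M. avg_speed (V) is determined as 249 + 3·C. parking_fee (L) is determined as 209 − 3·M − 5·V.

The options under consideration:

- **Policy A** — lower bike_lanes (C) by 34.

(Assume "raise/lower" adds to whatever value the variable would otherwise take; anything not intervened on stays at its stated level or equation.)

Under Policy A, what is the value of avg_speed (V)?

Policy A (C − 34):
  R = 149
  C = 266 − 5·149 (−34 from intervention) = -513
  V = 249 + 3·(-513) = -1290

-1290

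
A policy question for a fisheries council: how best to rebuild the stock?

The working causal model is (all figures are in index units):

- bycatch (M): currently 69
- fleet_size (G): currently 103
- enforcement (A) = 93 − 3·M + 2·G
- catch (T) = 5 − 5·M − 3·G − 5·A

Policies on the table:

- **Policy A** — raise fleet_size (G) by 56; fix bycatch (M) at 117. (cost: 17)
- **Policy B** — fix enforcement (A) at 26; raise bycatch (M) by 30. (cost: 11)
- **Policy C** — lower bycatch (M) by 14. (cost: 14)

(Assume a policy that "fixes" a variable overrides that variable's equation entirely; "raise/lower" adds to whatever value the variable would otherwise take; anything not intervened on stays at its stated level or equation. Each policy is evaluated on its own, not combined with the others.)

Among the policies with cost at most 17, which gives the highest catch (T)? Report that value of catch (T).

Policy A (G + 56, M := 117):
  M = 117
  G = 103 + 56 = 159
  A = 93 − 3·117 + 2·159 = 60
  T = 5 − 5·117 − 3·159 − 5·60 = -1357
Policy B (A := 26, M + 30):
  M = 69 + 30 = 99
  G = 103
  A = 26
  T = 5 − 5·99 − 3·103 − 5·26 = -929
Policy C (M − 14):
  M = 69 − 14 = 55
  G = 103
  A = 93 − 3·55 + 2·103 = 134
  T = 5 − 5·55 − 3·103 − 5·134 = -1249
Comparing — Policy A: T=-1357, Policy B: T=-929, Policy C: T=-1249. Highest is -929 (Policy B).

-929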